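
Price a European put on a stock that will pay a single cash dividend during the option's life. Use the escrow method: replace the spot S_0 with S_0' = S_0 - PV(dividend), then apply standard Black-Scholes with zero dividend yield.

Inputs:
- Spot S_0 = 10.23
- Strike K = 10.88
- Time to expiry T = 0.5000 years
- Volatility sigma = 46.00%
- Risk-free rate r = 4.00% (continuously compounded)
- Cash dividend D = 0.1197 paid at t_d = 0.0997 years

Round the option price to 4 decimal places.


PV(D) = D * exp(-r * t_d) = 0.1197 * 0.99601994 = 0.11922359
S_0' = S_0 - PV(D) = 10.2300 - 0.11922359 = 10.11077641
d1 = (ln(S_0'/K) + (r + sigma^2/2)*T) / (sigma*sqrt(T)) = -0.00130481
d2 = d1 - sigma*sqrt(T) = -0.32657393
exp(-rT) = 0.98019867
N(-d1) = 0.50052054; N(-d2) = 0.62800492
P = K * exp(-rT) * N(-d2) - S_0' * N(-d1) = 10.8800 * 0.98019867 * 0.62800492 - 10.11077641 * 0.50052054 = 1.6367

Answer: Price = 1.6367


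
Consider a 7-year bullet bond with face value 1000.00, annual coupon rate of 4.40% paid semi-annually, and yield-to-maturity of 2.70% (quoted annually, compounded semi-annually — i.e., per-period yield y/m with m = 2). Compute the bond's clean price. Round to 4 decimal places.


Coupon per period c = face * coupon_rate / m = 22.000000
Periods per year m = 2; per-period yield y/m = 0.013500
Number of cashflows N = 14
Cashflows (t years, CF_t, discount factor 1/(1+y/m)^(m*t), PV):
  t = 0.5000: CF_t = 22.000000, DF = 0.986680, PV = 21.706956
  t = 1.0000: CF_t = 22.000000, DF = 0.973537, PV = 21.417816
  t = 1.5000: CF_t = 22.000000, DF = 0.960569, PV = 21.132526
  t = 2.0000: CF_t = 22.000000, DF = 0.947774, PV = 20.851037
  t = 2.5000: CF_t = 22.000000, DF = 0.935150, PV = 20.573298
  t = 3.0000: CF_t = 22.000000, DF = 0.922694, PV = 20.299258
  t = 3.5000: CF_t = 22.000000, DF = 0.910403, PV = 20.028868
  t = 4.0000: CF_t = 22.000000, DF = 0.898276, PV = 19.762080
  t = 4.5000: CF_t = 22.000000, DF = 0.886311, PV = 19.498846
  t = 5.0000: CF_t = 22.000000, DF = 0.874505, PV = 19.239118
  t = 5.5000: CF_t = 22.000000, DF = 0.862857, PV = 18.982849
  t = 6.0000: CF_t = 22.000000, DF = 0.851363, PV = 18.729994
  t = 6.5000: CF_t = 22.000000, DF = 0.840023, PV = 18.480507
  t = 7.0000: CF_t = 1022.000000, DF = 0.828834, PV = 847.068152
Price P = sum_t PV_t = 1107.771306

Answer: Price = 1107.7713


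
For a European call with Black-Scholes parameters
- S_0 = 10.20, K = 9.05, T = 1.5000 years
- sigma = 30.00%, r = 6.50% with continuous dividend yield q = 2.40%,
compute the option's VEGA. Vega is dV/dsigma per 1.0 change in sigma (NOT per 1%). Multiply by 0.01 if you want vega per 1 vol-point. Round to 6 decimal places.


Answer: Vega = 3.823795

Derivation:
d1 = 0.6766659963; d2 = 0.3092425349
phi(d1) = 0.3173097133; exp(-qT) = 0.9646402935; exp(-rT) = 0.9071023416
Vega = S * exp(-qT) * phi(d1) * sqrt(T) = 10.2000 * 0.9646402935 * 0.3173097133 * 1.2247448714 = 3.823795


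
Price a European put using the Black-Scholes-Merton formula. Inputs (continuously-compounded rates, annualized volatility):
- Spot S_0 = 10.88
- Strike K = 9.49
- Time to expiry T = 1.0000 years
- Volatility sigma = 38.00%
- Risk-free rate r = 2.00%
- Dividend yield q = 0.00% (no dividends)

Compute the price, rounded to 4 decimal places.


Answer: Price = 0.8573

Derivation:
d1 = (ln(S/K) + (r - q + 0.5*sigma^2) * T) / (sigma * sqrt(T)) = 0.60233587
d2 = d1 - sigma * sqrt(T) = 0.22233587
exp(-rT) = 0.98019867; exp(-qT) = 1.00000000
P = K * exp(-rT) * N(-d2) - S_0 * exp(-qT) * N(-d1)
N(-d1) = 0.27347530; N(-d2) = 0.41202622
P = 9.4900 * 0.98019867 * 0.41202622 - 10.8800 * 1.00000000 * 0.27347530 = 0.8573


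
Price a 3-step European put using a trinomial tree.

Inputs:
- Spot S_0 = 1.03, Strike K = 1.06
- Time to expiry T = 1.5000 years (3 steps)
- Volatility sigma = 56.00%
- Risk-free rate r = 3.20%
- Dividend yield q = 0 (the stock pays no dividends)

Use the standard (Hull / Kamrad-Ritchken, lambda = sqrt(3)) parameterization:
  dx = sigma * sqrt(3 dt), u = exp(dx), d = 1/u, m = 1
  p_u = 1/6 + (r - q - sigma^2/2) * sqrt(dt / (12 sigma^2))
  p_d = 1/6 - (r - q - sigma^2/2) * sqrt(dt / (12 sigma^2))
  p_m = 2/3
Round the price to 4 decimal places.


Answer: Price = V(0,0) = 0.2428

Derivation:
dt = T/N = 0.500000; dx = sigma*sqrt(3*dt) = 0.685857
u = exp(dx) = 1.985473; d = 1/u = 0.503658
p_u = 0.121176, p_m = 0.666667, p_d = 0.212157
Discount per step: exp(-r*dt) = 0.984127
Stock lattice S(k, j) with j the centered position index:
  k=0: S(0,+0) = 1.0300
  k=1: S(1,-1) = 0.5188; S(1,+0) = 1.0300; S(1,+1) = 2.0450
  k=2: S(2,-2) = 0.2613; S(2,-1) = 0.5188; S(2,+0) = 1.0300; S(2,+1) = 2.0450; S(2,+2) = 4.0604
  k=3: S(3,-3) = 0.1316; S(3,-2) = 0.2613; S(3,-1) = 0.5188; S(3,+0) = 1.0300; S(3,+1) = 2.0450; S(3,+2) = 4.0604; S(3,+3) = 8.0617
Terminal payoffs V(N, j) = max(K - S_T, 0):
  V(3,-3) = 0.928403; V(3,-2) = 0.798718; V(3,-1) = 0.541232; V(3,+0) = 0.030000; V(3,+1) = 0.000000; V(3,+2) = 0.000000; V(3,+3) = 0.000000
Backward induction: V(k, j) = exp(-r*dt) * [p_u * V(k+1, j+1) + p_m * V(k+1, j) + p_d * V(k+1, j-1)]
  V(2,-2) = exp(-r*dt) * [p_u*0.541232 + p_m*0.798718 + p_d*0.928403] = 0.782411
  V(2,-1) = exp(-r*dt) * [p_u*0.030000 + p_m*0.541232 + p_d*0.798718] = 0.525436
  V(2,+0) = exp(-r*dt) * [p_u*0.000000 + p_m*0.030000 + p_d*0.541232] = 0.132686
  V(2,+1) = exp(-r*dt) * [p_u*0.000000 + p_m*0.000000 + p_d*0.030000] = 0.006264
  V(2,+2) = exp(-r*dt) * [p_u*0.000000 + p_m*0.000000 + p_d*0.000000] = 0.000000
  V(1,-1) = exp(-r*dt) * [p_u*0.132686 + p_m*0.525436 + p_d*0.782411] = 0.523913
  V(1,+0) = exp(-r*dt) * [p_u*0.006264 + p_m*0.132686 + p_d*0.525436] = 0.197506
  V(1,+1) = exp(-r*dt) * [p_u*0.000000 + p_m*0.006264 + p_d*0.132686] = 0.031813
  V(0,+0) = exp(-r*dt) * [p_u*0.031813 + p_m*0.197506 + p_d*0.523913] = 0.242762


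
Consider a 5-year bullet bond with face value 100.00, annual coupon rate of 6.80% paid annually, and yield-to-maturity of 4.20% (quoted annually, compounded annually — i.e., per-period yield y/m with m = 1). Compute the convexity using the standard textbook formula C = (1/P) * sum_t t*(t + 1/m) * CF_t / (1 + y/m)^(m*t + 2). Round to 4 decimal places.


Answer: Convexity = 23.5096

Derivation:
Coupon per period c = face * coupon_rate / m = 6.800000
Periods per year m = 1; per-period yield y/m = 0.042000
Number of cashflows N = 5
Cashflows (t years, CF_t, discount factor 1/(1+y/m)^(m*t), PV):
  t = 1.0000: CF_t = 6.800000, DF = 0.959693, PV = 6.525912
  t = 2.0000: CF_t = 6.800000, DF = 0.921010, PV = 6.262871
  t = 3.0000: CF_t = 6.800000, DF = 0.883887, PV = 6.010433
  t = 4.0000: CF_t = 6.800000, DF = 0.848260, PV = 5.768170
  t = 5.0000: CF_t = 106.800000, DF = 0.814069, PV = 86.942607
Price P = sum_t PV_t = 111.509992
Convexity numerator sum_t t*(t + 1/m) * CF_t / (1+y/m)^(m*t + 2):
  t = 1.0000: term = 12.020866
  t = 2.0000: term = 34.609019
  t = 3.0000: term = 66.428059
  t = 4.0000: term = 106.250894
  t = 5.0000: term = 2402.251508
Convexity = (1/P) * sum = 2621.560346 / 111.509992 = 23.509645


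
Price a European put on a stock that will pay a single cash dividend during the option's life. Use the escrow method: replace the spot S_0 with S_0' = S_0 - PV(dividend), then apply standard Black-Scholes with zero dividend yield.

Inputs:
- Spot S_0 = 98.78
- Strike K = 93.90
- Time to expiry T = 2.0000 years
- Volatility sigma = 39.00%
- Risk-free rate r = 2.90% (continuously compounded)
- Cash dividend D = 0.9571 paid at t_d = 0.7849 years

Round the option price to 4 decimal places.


PV(D) = D * exp(-r * t_d) = 0.9571 * 0.97749500 = 0.93556047
S_0' = S_0 - PV(D) = 98.7800 - 0.93556047 = 97.84443953
d1 = (ln(S_0'/K) + (r + sigma^2/2)*T) / (sigma*sqrt(T)) = 0.45553719
d2 = d1 - sigma*sqrt(T) = -0.09600610
exp(-rT) = 0.94364995
N(-d1) = 0.32436141; N(-d2) = 0.53824214
P = K * exp(-rT) * N(-d2) - S_0' * N(-d1) = 93.9000 * 0.94364995 * 0.53824214 - 97.84443953 * 0.32436141 = 15.9560

Answer: Price = 15.9560


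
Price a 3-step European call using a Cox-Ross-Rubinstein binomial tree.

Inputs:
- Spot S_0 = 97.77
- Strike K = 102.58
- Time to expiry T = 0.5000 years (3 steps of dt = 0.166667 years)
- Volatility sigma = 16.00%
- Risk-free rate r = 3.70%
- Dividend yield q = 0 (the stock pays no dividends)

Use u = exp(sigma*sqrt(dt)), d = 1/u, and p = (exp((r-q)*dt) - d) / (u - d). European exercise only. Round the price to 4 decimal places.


Answer: Price = V(0,0) = 3.1006

Derivation:
dt = T/N = 0.166667
u = exp(sigma*sqrt(dt)) = 1.067500; d = 1/u = 0.936768
p = (exp((r-q)*dt) - d) / (u - d) = 0.530992
Discount per step: exp(-r*dt) = 0.993852
Stock lattice S(k, i) with i counting down-moves:
  k=0: S(0,0) = 97.7700
  k=1: S(1,0) = 104.3695; S(1,1) = 91.5878
  k=2: S(2,0) = 111.4145; S(2,1) = 97.7700; S(2,2) = 85.7965
  k=3: S(3,0) = 118.9350; S(3,1) = 104.3695; S(3,2) = 91.5878; S(3,3) = 80.3714
Terminal payoffs V(N, i) = max(S_T - K, 0):
  V(3,0) = 16.354980; V(3,1) = 1.789502; V(3,2) = 0.000000; V(3,3) = 0.000000
Backward induction: V(k, i) = exp(-r*dt) * [p * V(k+1, i) + (1-p) * V(k+1, i+1)].
  V(2,0) = exp(-r*dt) * [p*16.354980 + (1-p)*1.789502] = 9.465103
  V(2,1) = exp(-r*dt) * [p*1.789502 + (1-p)*0.000000] = 0.944369
  V(2,2) = exp(-r*dt) * [p*0.000000 + (1-p)*0.000000] = 0.000000
  V(1,0) = exp(-r*dt) * [p*9.465103 + (1-p)*0.944369] = 5.435188
  V(1,1) = exp(-r*dt) * [p*0.944369 + (1-p)*0.000000] = 0.498370
  V(0,0) = exp(-r*dt) * [p*5.435188 + (1-p)*0.498370] = 3.100600


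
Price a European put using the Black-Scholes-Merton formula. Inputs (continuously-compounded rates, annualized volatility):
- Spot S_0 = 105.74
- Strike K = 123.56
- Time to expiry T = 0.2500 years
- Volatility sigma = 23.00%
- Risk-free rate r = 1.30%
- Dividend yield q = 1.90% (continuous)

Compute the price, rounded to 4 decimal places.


Answer: Price = 18.4352

Derivation:
d1 = (ln(S/K) + (r - q + 0.5*sigma^2) * T) / (sigma * sqrt(T)) = -1.30983580
d2 = d1 - sigma * sqrt(T) = -1.42483580
exp(-rT) = 0.99675528; exp(-qT) = 0.99526126
P = K * exp(-rT) * N(-d2) - S_0 * exp(-qT) * N(-d1)
N(-d1) = 0.90487431; N(-d2) = 0.92289766
P = 123.5600 * 0.99675528 * 0.92289766 - 105.7400 * 0.99526126 * 0.90487431 = 18.4352


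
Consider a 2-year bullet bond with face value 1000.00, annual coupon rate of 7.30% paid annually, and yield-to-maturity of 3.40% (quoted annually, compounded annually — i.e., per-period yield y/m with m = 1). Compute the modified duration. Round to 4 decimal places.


Answer: Modified duration = 1.8707

Derivation:
Coupon per period c = face * coupon_rate / m = 73.000000
Periods per year m = 1; per-period yield y/m = 0.034000
Number of cashflows N = 2
Cashflows (t years, CF_t, discount factor 1/(1+y/m)^(m*t), PV):
  t = 1.0000: CF_t = 73.000000, DF = 0.967118, PV = 70.599613
  t = 2.0000: CF_t = 1073.000000, DF = 0.935317, PV = 1003.595359
Price P = sum_t PV_t = 1074.194972
First compute Macaulay numerator sum_t t * PV_t:
  t * PV_t at t = 1.0000: 70.599613
  t * PV_t at t = 2.0000: 2007.190719
Macaulay duration D = 2077.790332 / 1074.194972 = 1.934277
Modified duration = D / (1 + y/m) = 1.934277 / (1 + 0.034000) = 1.870674


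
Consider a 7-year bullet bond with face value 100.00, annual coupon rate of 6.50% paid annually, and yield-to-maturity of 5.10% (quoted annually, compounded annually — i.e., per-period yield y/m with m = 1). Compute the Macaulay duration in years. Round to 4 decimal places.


Answer: Macaulay duration = 5.8909 years

Derivation:
Coupon per period c = face * coupon_rate / m = 6.500000
Periods per year m = 1; per-period yield y/m = 0.051000
Number of cashflows N = 7
Cashflows (t years, CF_t, discount factor 1/(1+y/m)^(m*t), PV):
  t = 1.0000: CF_t = 6.500000, DF = 0.951475, PV = 6.184586
  t = 2.0000: CF_t = 6.500000, DF = 0.905304, PV = 5.884478
  t = 3.0000: CF_t = 6.500000, DF = 0.861374, PV = 5.598932
  t = 4.0000: CF_t = 6.500000, DF = 0.819576, PV = 5.327243
  t = 5.0000: CF_t = 6.500000, DF = 0.779806, PV = 5.068737
  t = 6.0000: CF_t = 6.500000, DF = 0.741965, PV = 4.822776
  t = 7.0000: CF_t = 106.500000, DF = 0.705961, PV = 75.184895
Price P = sum_t PV_t = 108.071646
Macaulay numerator sum_t t * PV_t:
  t * PV_t at t = 1.0000: 6.184586
  t * PV_t at t = 2.0000: 11.768955
  t * PV_t at t = 3.0000: 16.796797
  t * PV_t at t = 4.0000: 21.308971
  t * PV_t at t = 5.0000: 25.343686
  t * PV_t at t = 6.0000: 28.936654
  t * PV_t at t = 7.0000: 526.294263
Macaulay duration D = (sum_t t * PV_t) / P = 636.633912 / 108.071646 = 5.890850


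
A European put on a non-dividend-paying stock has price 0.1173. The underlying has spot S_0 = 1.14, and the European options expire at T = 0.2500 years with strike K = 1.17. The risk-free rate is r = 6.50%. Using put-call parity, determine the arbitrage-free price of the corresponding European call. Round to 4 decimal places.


Answer: Call price = 0.1062

Derivation:
Put-call parity: C - P = S_0 * exp(-qT) - K * exp(-rT).
S_0 * exp(-qT) = 1.1400 * 1.00000000 = 1.14000000
K * exp(-rT) = 1.1700 * 0.98388132 = 1.15114114
C = P + S*exp(-qT) - K*exp(-rT)
C = 0.1173 + 1.14000000 - 1.15114114 = 0.1062


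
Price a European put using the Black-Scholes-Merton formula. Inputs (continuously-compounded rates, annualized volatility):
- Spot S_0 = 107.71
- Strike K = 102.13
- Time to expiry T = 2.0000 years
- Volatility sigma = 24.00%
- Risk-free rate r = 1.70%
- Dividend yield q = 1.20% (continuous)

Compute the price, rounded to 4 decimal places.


Answer: Price = 10.7519

Derivation:
d1 = (ln(S/K) + (r - q + 0.5*sigma^2) * T) / (sigma * sqrt(T)) = 0.35589839
d2 = d1 - sigma * sqrt(T) = 0.01648713
exp(-rT) = 0.96657150; exp(-qT) = 0.97628571
P = K * exp(-rT) * N(-d2) - S_0 * exp(-qT) * N(-d1)
N(-d1) = 0.36095833; N(-d2) = 0.49342288
P = 102.1300 * 0.96657150 * 0.49342288 - 107.7100 * 0.97628571 * 0.36095833 = 10.7519


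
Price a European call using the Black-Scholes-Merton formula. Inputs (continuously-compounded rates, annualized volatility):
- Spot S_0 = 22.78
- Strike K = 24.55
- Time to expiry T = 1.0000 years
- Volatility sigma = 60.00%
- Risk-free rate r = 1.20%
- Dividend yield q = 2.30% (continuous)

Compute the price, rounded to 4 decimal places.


d1 = (ln(S/K) + (r - q + 0.5*sigma^2) * T) / (sigma * sqrt(T)) = 0.15695184
d2 = d1 - sigma * sqrt(T) = -0.44304816
exp(-rT) = 0.98807171; exp(-qT) = 0.97726248
C = S_0 * exp(-qT) * N(d1) - K * exp(-rT) * N(d2)
N(d1) = 0.56235860; N(d2) = 0.32886545
C = 22.7800 * 0.97726248 * 0.56235860 - 24.5500 * 0.98807171 * 0.32886545 = 4.5419

Answer: Price = 4.5419


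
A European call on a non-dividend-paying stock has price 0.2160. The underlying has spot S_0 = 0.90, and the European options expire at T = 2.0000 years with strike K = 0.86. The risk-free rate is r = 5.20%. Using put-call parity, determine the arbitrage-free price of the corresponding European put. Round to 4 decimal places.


Answer: Put price = 0.0911

Derivation:
Put-call parity: C - P = S_0 * exp(-qT) - K * exp(-rT).
S_0 * exp(-qT) = 0.9000 * 1.00000000 = 0.90000000
K * exp(-rT) = 0.8600 * 0.90122530 = 0.77505376
P = C - S*exp(-qT) + K*exp(-rT)
P = 0.2160 - 0.90000000 + 0.77505376 = 0.0911


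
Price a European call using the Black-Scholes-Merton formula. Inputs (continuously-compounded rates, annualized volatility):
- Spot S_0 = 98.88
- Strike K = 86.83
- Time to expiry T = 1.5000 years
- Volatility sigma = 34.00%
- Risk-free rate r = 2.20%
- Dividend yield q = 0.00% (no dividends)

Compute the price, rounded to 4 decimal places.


Answer: Price = 23.6375

Derivation:
d1 = (ln(S/K) + (r - q + 0.5*sigma^2) * T) / (sigma * sqrt(T)) = 0.59953617
d2 = d1 - sigma * sqrt(T) = 0.18312292
exp(-rT) = 0.96753856; exp(-qT) = 1.00000000
C = S_0 * exp(-qT) * N(d1) - K * exp(-rT) * N(d2)
N(d1) = 0.72559230; N(d2) = 0.57264921
C = 98.8800 * 1.00000000 * 0.72559230 - 86.8300 * 0.96753856 * 0.57264921 = 23.6375


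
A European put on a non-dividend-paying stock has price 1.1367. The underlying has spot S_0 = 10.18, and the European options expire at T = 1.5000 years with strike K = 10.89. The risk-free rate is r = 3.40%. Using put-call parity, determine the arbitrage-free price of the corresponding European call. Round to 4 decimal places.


Put-call parity: C - P = S_0 * exp(-qT) - K * exp(-rT).
S_0 * exp(-qT) = 10.1800 * 1.00000000 = 10.18000000
K * exp(-rT) = 10.8900 * 0.95027867 = 10.34853472
C = P + S*exp(-qT) - K*exp(-rT)
C = 1.1367 + 10.18000000 - 10.34853472 = 0.9682

Answer: Call price = 0.9682


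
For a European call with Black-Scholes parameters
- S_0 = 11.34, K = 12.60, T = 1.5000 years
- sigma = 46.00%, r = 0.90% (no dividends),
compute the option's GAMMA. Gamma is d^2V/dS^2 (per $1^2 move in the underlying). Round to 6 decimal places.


Answer: Gamma = 0.062006

Derivation:
d1 = 0.1186395879; d2 = -0.4447430529
phi(d1) = 0.3961445104; exp(-qT) = 1.0000000000; exp(-rT) = 0.9865907163
Gamma = exp(-qT) * phi(d1) / (S * sigma * sqrt(T)) = 1.0000000000 * 0.3961445104 / (11.3400 * 0.4600 * 1.2247448714) = 0.062006


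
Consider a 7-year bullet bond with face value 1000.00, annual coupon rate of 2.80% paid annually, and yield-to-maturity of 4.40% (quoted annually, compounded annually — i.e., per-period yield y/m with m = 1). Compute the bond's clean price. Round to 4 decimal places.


Answer: Price = 905.3708

Derivation:
Coupon per period c = face * coupon_rate / m = 28.000000
Periods per year m = 1; per-period yield y/m = 0.044000
Number of cashflows N = 7
Cashflows (t years, CF_t, discount factor 1/(1+y/m)^(m*t), PV):
  t = 1.0000: CF_t = 28.000000, DF = 0.957854, PV = 26.819923
  t = 2.0000: CF_t = 28.000000, DF = 0.917485, PV = 25.689582
  t = 3.0000: CF_t = 28.000000, DF = 0.878817, PV = 24.606879
  t = 4.0000: CF_t = 28.000000, DF = 0.841779, PV = 23.569808
  t = 5.0000: CF_t = 28.000000, DF = 0.806302, PV = 22.576444
  t = 6.0000: CF_t = 28.000000, DF = 0.772320, PV = 21.624946
  t = 7.0000: CF_t = 1028.000000, DF = 0.739770, PV = 760.483199
Price P = sum_t PV_t = 905.370781


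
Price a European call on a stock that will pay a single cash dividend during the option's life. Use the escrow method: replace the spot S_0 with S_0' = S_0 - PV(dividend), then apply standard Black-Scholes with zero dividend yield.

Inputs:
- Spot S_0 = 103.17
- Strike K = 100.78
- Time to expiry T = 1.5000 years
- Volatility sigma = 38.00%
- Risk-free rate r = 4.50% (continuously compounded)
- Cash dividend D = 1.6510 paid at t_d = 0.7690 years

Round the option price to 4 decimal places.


PV(D) = D * exp(-r * t_d) = 1.6510 * 0.96598691 = 1.59484438
S_0' = S_0 - PV(D) = 103.1700 - 1.59484438 = 101.57515562
d1 = (ln(S_0'/K) + (r + sigma^2/2)*T) / (sigma*sqrt(T)) = 0.39462365
d2 = d1 - sigma*sqrt(T) = -0.07077940
exp(-rT) = 0.93472772
N(d1) = 0.65343967; N(d2) = 0.47178666
C = S_0' * N(d1) - K * exp(-rT) * N(d2) = 101.57515562 * 0.65343967 - 100.7800 * 0.93472772 * 0.47178666 = 21.9301

Answer: Price = 21.9301


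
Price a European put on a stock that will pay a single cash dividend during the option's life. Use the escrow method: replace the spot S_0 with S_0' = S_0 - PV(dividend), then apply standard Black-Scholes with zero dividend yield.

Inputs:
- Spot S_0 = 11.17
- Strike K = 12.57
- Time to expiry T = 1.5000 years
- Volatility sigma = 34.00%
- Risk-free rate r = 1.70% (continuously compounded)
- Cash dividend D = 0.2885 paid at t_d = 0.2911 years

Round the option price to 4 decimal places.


PV(D) = D * exp(-r * t_d) = 0.2885 * 0.99506352 = 0.28707583
S_0' = S_0 - PV(D) = 11.1700 - 0.28707583 = 10.88292417
d1 = (ln(S_0'/K) + (r + sigma^2/2)*T) / (sigma*sqrt(T)) = -0.07664994
d2 = d1 - sigma*sqrt(T) = -0.49306320
exp(-rT) = 0.97482238
N(-d1) = 0.53054899; N(-d2) = 0.68901603
P = K * exp(-rT) * N(-d2) - S_0' * N(-d1) = 12.5700 * 0.97482238 * 0.68901603 - 10.88292417 * 0.53054899 = 2.6689

Answer: Price = 2.6689


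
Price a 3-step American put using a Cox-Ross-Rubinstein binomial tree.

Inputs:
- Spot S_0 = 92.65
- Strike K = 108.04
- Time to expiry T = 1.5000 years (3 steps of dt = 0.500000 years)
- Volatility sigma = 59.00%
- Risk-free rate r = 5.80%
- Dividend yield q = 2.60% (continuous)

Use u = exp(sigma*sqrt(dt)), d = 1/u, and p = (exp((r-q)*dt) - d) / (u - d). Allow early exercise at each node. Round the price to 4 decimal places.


dt = T/N = 0.500000
u = exp(sigma*sqrt(dt)) = 1.517695; d = 1/u = 0.658894
p = (exp((r-q)*dt) - d) / (u - d) = 0.415969
Discount per step: exp(-r*dt) = 0.971416
Stock lattice S(k, i) with i counting down-moves:
  k=0: S(0,0) = 92.6500
  k=1: S(1,0) = 140.6145; S(1,1) = 61.0465
  k=2: S(2,0) = 213.4099; S(2,1) = 92.6500; S(2,2) = 40.2232
  k=3: S(3,0) = 323.8913; S(3,1) = 140.6145; S(3,2) = 61.0465; S(3,3) = 26.5028
Terminal payoffs V(N, i) = max(K - S_T, 0):
  V(3,0) = 0.000000; V(3,1) = 0.000000; V(3,2) = 46.993495; V(3,3) = 81.537212
Backward induction: V(k, i) = exp(-r*dt) * [p * V(k+1, i) + (1-p) * V(k+1, i+1)]; then take max(V_cont, immediate exercise) for American.
  V(2,0) = exp(-r*dt) * [p*0.000000 + (1-p)*0.000000] = 0.000000; exercise = 0.000000; V(2,0) = max -> 0.000000
  V(2,1) = exp(-r*dt) * [p*0.000000 + (1-p)*46.993495] = 26.661160; exercise = 15.390000; V(2,1) = max -> 26.661160
  V(2,2) = exp(-r*dt) * [p*46.993495 + (1-p)*81.537212] = 65.248192; exercise = 67.816840; V(2,2) = max -> 67.816840
  V(1,0) = exp(-r*dt) * [p*0.000000 + (1-p)*26.661160] = 15.125869; exercise = 0.000000; V(1,0) = max -> 15.125869
  V(1,1) = exp(-r*dt) * [p*26.661160 + (1-p)*67.816840] = 49.248240; exercise = 46.993495; V(1,1) = max -> 49.248240
  V(0,0) = exp(-r*dt) * [p*15.125869 + (1-p)*49.248240] = 34.052410; exercise = 15.390000; V(0,0) = max -> 34.052410

Answer: Price = V(0,0) = 34.0524


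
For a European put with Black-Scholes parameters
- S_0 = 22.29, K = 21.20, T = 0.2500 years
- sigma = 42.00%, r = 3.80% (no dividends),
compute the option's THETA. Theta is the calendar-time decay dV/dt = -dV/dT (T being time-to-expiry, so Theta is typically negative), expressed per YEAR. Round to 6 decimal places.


d1 = 0.3889855510; d2 = 0.1789855510
phi(d1) = 0.3698738000; exp(-qT) = 1.0000000000; exp(-rT) = 0.9905449824
Theta = -S*exp(-qT)*phi(d1)*sigma/(2*sqrt(T)) + r*K*exp(-rT)*N(-d2) - q*S*exp(-qT)*N(-d1)
N(-d1) = 0.3486434175; N(-d2) = 0.4289745235; sqrt(T) = 0.5000000000
Term 1 = -22.2900 * 1.0000000000 * 0.3698738000 * 0.4200 / (2 * 0.5000000000) = -3.4626845408
Term 2 = 0.0380 * 21.2000 * 0.9905449824 * 0.4289745235 = 0.3423143934
Term 3 = 0 (no dividend yield, q = 0)
Theta = -3.4626845408 + (0.3423143934) + (0.0000000000) = -3.120370

Answer: Theta = -3.120370


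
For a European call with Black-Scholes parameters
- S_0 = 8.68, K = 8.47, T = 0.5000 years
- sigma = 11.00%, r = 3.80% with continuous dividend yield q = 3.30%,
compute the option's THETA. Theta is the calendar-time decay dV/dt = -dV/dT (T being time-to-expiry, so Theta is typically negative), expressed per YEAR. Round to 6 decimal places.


Answer: Theta = -0.258841

Derivation:
d1 = 0.3859005689; d2 = 0.3081188230
phi(d1) = 0.3703161578; exp(-qT) = 0.9836353794; exp(-rT) = 0.9811793622
Theta = -S*exp(-qT)*phi(d1)*sigma/(2*sqrt(T)) - r*K*exp(-rT)*N(d2) + q*S*exp(-qT)*N(d1)
N(d1) = 0.6502148454; N(d2) = 0.6210040406; sqrt(T) = 0.7071067812
Term 1 = -8.6800 * 0.9836353794 * 0.3703161578 * 0.1100 / (2 * 0.7071067812) = -0.2459258694
Term 2 = -0.0380 * 8.4700 * 0.9811793622 * 0.6210040406 = -0.1961145599
Term 3 = 0.0330 * 8.6800 * 0.9836353794 * 0.6502148454 = 0.1831996700
Theta = -0.2459258694 + (-0.1961145599) + (0.1831996700) = -0.258841


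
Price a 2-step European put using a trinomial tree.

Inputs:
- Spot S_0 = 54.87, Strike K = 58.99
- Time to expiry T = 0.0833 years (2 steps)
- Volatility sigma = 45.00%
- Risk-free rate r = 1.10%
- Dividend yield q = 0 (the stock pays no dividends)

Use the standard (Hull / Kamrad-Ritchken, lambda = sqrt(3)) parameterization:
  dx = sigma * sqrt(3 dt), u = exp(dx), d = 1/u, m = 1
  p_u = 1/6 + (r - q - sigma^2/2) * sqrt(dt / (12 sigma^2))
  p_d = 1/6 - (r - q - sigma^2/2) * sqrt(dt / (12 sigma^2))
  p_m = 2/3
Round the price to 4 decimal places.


dt = T/N = 0.041650; dx = sigma*sqrt(3*dt) = 0.159067
u = exp(dx) = 1.172417; d = 1/u = 0.852939
p_u = 0.154851, p_m = 0.666667, p_d = 0.178482
Discount per step: exp(-r*dt) = 0.999542
Stock lattice S(k, j) with j the centered position index:
  k=0: S(0,+0) = 54.8700
  k=1: S(1,-1) = 46.8008; S(1,+0) = 54.8700; S(1,+1) = 64.3305
  k=2: S(2,-2) = 39.9182; S(2,-1) = 46.8008; S(2,+0) = 54.8700; S(2,+1) = 64.3305; S(2,+2) = 75.4222
Terminal payoffs V(N, j) = max(K - S_T, 0):
  V(2,-2) = 19.071801; V(2,-1) = 12.189235; V(2,+0) = 4.120000; V(2,+1) = 0.000000; V(2,+2) = 0.000000
Backward induction: V(k, j) = exp(-r*dt) * [p_u * V(k+1, j+1) + p_m * V(k+1, j) + p_d * V(k+1, j-1)]
  V(1,-1) = exp(-r*dt) * [p_u*4.120000 + p_m*12.189235 + p_d*19.071801] = 12.162546
  V(1,+0) = exp(-r*dt) * [p_u*0.000000 + p_m*4.120000 + p_d*12.189235] = 4.919973
  V(1,+1) = exp(-r*dt) * [p_u*0.000000 + p_m*0.000000 + p_d*4.120000] = 0.735010
  V(0,+0) = exp(-r*dt) * [p_u*0.735010 + p_m*4.919973 + p_d*12.162546] = 5.562048

Answer: Price = V(0,0) = 5.5620


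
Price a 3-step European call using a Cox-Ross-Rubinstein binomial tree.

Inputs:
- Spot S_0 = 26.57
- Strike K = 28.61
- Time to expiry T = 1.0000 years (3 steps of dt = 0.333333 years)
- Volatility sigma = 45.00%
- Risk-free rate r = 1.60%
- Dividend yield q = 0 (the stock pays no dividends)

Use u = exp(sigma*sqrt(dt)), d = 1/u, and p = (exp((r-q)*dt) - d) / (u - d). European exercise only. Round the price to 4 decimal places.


dt = T/N = 0.333333
u = exp(sigma*sqrt(dt)) = 1.296681; d = 1/u = 0.771200
p = (exp((r-q)*dt) - d) / (u - d) = 0.445588
Discount per step: exp(-r*dt) = 0.994681
Stock lattice S(k, i) with i counting down-moves:
  k=0: S(0,0) = 26.5700
  k=1: S(1,0) = 34.4528; S(1,1) = 20.4908
  k=2: S(2,0) = 44.6743; S(2,1) = 26.5700; S(2,2) = 15.8025
  k=3: S(3,0) = 57.9283; S(3,1) = 34.4528; S(3,2) = 20.4908; S(3,3) = 12.1869
Terminal payoffs V(N, i) = max(S_T - K, 0):
  V(3,0) = 29.318276; V(3,1) = 5.842804; V(3,2) = 0.000000; V(3,3) = 0.000000
Backward induction: V(k, i) = exp(-r*dt) * [p * V(k+1, i) + (1-p) * V(k+1, i+1)].
  V(2,0) = exp(-r*dt) * [p*29.318276 + (1-p)*5.842804] = 16.216463
  V(2,1) = exp(-r*dt) * [p*5.842804 + (1-p)*0.000000] = 2.589632
  V(2,2) = exp(-r*dt) * [p*0.000000 + (1-p)*0.000000] = 0.000000
  V(1,0) = exp(-r*dt) * [p*16.216463 + (1-p)*2.589632] = 8.615506
  V(1,1) = exp(-r*dt) * [p*2.589632 + (1-p)*0.000000] = 1.147770
  V(0,0) = exp(-r*dt) * [p*8.615506 + (1-p)*1.147770] = 4.451496

Answer: Price = V(0,0) = 4.4515


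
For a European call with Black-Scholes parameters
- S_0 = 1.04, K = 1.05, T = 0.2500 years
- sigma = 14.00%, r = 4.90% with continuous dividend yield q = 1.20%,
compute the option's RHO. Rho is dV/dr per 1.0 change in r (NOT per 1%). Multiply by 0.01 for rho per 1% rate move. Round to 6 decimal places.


d1 = 0.0304364141; d2 = -0.0395635859
phi(d1) = 0.3987575381; exp(-qT) = 0.9970044955; exp(-rT) = 0.9878247258
N(d2) = 0.4842205295
Rho = K*T*exp(-rT)*N(d2) = 1.0500 * 0.2500 * 0.9878247258 * 0.4842205295 = 0.125560

Answer: Rho = 0.125560


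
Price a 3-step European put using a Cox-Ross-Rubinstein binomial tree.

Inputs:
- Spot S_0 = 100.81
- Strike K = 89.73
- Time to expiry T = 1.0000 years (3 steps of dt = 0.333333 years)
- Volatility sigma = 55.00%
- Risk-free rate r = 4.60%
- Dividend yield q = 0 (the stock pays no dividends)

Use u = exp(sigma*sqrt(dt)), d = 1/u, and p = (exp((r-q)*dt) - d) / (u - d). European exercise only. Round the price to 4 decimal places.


dt = T/N = 0.333333
u = exp(sigma*sqrt(dt)) = 1.373748; d = 1/u = 0.727936
p = (exp((r-q)*dt) - d) / (u - d) = 0.445200
Discount per step: exp(-r*dt) = 0.984784
Stock lattice S(k, i) with i counting down-moves:
  k=0: S(0,0) = 100.8100
  k=1: S(1,0) = 138.4875; S(1,1) = 73.3832
  k=2: S(2,0) = 190.2469; S(2,1) = 100.8100; S(2,2) = 53.4182
  k=3: S(3,0) = 261.3513; S(3,1) = 138.4875; S(3,2) = 73.3832; S(3,3) = 38.8850
Terminal payoffs V(N, i) = max(K - S_T, 0):
  V(3,0) = 0.000000; V(3,1) = 0.000000; V(3,2) = 16.346809; V(3,3) = 50.844960
Backward induction: V(k, i) = exp(-r*dt) * [p * V(k+1, i) + (1-p) * V(k+1, i+1)].
  V(2,0) = exp(-r*dt) * [p*0.000000 + (1-p)*0.000000] = 0.000000
  V(2,1) = exp(-r*dt) * [p*0.000000 + (1-p)*16.346809] = 8.931202
  V(2,2) = exp(-r*dt) * [p*16.346809 + (1-p)*50.844960] = 34.946395
  V(1,0) = exp(-r*dt) * [p*0.000000 + (1-p)*8.931202] = 4.879630
  V(1,1) = exp(-r*dt) * [p*8.931202 + (1-p)*34.946395] = 23.008898
  V(0,0) = exp(-r*dt) * [p*4.879630 + (1-p)*23.008898] = 14.710442

Answer: Price = V(0,0) = 14.7104


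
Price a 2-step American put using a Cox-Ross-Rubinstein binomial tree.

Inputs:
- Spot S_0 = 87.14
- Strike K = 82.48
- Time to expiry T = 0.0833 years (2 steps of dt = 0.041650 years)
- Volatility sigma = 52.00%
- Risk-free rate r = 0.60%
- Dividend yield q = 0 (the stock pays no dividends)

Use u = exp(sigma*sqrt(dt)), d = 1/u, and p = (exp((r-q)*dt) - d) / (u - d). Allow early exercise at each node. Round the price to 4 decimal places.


dt = T/N = 0.041650
u = exp(sigma*sqrt(dt)) = 1.111959; d = 1/u = 0.899314
p = (exp((r-q)*dt) - d) / (u - d) = 0.474669
Discount per step: exp(-r*dt) = 0.999750
Stock lattice S(k, i) with i counting down-moves:
  k=0: S(0,0) = 87.1400
  k=1: S(1,0) = 96.8961; S(1,1) = 78.3662
  k=2: S(2,0) = 107.7445; S(2,1) = 87.1400; S(2,2) = 70.4758
Terminal payoffs V(N, i) = max(K - S_T, 0):
  V(2,0) = 0.000000; V(2,1) = 0.000000; V(2,2) = 12.004201
Backward induction: V(k, i) = exp(-r*dt) * [p * V(k+1, i) + (1-p) * V(k+1, i+1)]; then take max(V_cont, immediate exercise) for American.
  V(1,0) = exp(-r*dt) * [p*0.000000 + (1-p)*0.000000] = 0.000000; exercise = 0.000000; V(1,0) = max -> 0.000000
  V(1,1) = exp(-r*dt) * [p*0.000000 + (1-p)*12.004201] = 6.304599; exercise = 4.113801; V(1,1) = max -> 6.304599
  V(0,0) = exp(-r*dt) * [p*0.000000 + (1-p)*6.304599] = 3.311171; exercise = 0.000000; V(0,0) = max -> 3.311171

Answer: Price = V(0,0) = 3.3112


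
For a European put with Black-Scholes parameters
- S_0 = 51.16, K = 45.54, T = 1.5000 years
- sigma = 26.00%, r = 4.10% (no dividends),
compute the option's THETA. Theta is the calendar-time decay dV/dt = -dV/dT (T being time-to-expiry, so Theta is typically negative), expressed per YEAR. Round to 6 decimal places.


d1 = 0.7177850211; d2 = 0.3993513545
phi(d1) = 0.3083418523; exp(-qT) = 1.0000000000; exp(-rT) = 0.9403529457
Theta = -S*exp(-qT)*phi(d1)*sigma/(2*sqrt(T)) + r*K*exp(-rT)*N(-d2) - q*S*exp(-qT)*N(-d1)
N(-d1) = 0.2364449253; N(-d2) = 0.3448171661; sqrt(T) = 1.2247448714
Term 1 = -51.1600 * 1.0000000000 * 0.3083418523 * 0.2600 / (2 * 1.2247448714) = -1.6744058613
Term 2 = 0.0410 * 45.5400 * 0.9403529457 * 0.3448171661 = 0.6054198423
Term 3 = 0 (no dividend yield, q = 0)
Theta = -1.6744058613 + (0.6054198423) + (0.0000000000) = -1.068986

Answer: Theta = -1.068986


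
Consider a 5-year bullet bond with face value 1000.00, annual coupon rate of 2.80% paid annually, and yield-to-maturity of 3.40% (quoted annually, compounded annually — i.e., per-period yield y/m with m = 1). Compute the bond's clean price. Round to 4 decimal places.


Coupon per period c = face * coupon_rate / m = 28.000000
Periods per year m = 1; per-period yield y/m = 0.034000
Number of cashflows N = 5
Cashflows (t years, CF_t, discount factor 1/(1+y/m)^(m*t), PV):
  t = 1.0000: CF_t = 28.000000, DF = 0.967118, PV = 27.079304
  t = 2.0000: CF_t = 28.000000, DF = 0.935317, PV = 26.188882
  t = 3.0000: CF_t = 28.000000, DF = 0.904562, PV = 25.327739
  t = 4.0000: CF_t = 28.000000, DF = 0.874818, PV = 24.494912
  t = 5.0000: CF_t = 1028.000000, DF = 0.846052, PV = 869.741956
Price P = sum_t PV_t = 972.832792

Answer: Price = 972.8328


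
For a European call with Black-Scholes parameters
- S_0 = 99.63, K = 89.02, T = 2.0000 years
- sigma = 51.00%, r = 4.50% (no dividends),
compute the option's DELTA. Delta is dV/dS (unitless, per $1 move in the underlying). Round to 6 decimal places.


Answer: Delta = 0.739411

Derivation:
d1 = 0.6415292275; d2 = -0.0797196893
phi(d1) = 0.3247438997; exp(-qT) = 1.0000000000; exp(-rT) = 0.9139311853
N(d1) = 0.7394105511
Delta = exp(-qT) * N(d1) = 1.0000000000 * 0.7394105511 = 0.739411


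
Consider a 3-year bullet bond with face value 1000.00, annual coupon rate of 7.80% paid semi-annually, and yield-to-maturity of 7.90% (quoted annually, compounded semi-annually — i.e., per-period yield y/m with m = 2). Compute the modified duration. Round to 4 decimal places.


Coupon per period c = face * coupon_rate / m = 39.000000
Periods per year m = 2; per-period yield y/m = 0.039500
Number of cashflows N = 6
Cashflows (t years, CF_t, discount factor 1/(1+y/m)^(m*t), PV):
  t = 0.5000: CF_t = 39.000000, DF = 0.962001, PV = 37.518038
  t = 1.0000: CF_t = 39.000000, DF = 0.925446, PV = 36.092388
  t = 1.5000: CF_t = 39.000000, DF = 0.890280, PV = 34.720912
  t = 2.0000: CF_t = 39.000000, DF = 0.856450, PV = 33.401551
  t = 2.5000: CF_t = 39.000000, DF = 0.823906, PV = 32.132324
  t = 3.0000: CF_t = 1039.000000, DF = 0.792598, PV = 823.509447
Price P = sum_t PV_t = 997.374660
First compute Macaulay numerator sum_t t * PV_t:
  t * PV_t at t = 0.5000: 18.759019
  t * PV_t at t = 1.0000: 36.092388
  t * PV_t at t = 1.5000: 52.081368
  t * PV_t at t = 2.0000: 66.803102
  t * PV_t at t = 2.5000: 80.330810
  t * PV_t at t = 3.0000: 2470.528341
Macaulay duration D = 2724.595028 / 997.374660 = 2.731767
Modified duration = D / (1 + y/m) = 2.731767 / (1 + 0.039500) = 2.627962

Answer: Modified duration = 2.6280


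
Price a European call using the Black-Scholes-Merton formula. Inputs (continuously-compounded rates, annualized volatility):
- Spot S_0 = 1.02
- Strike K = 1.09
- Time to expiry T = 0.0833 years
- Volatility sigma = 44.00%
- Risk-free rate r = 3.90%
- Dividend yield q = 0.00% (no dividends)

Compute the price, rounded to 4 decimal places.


d1 = (ln(S/K) + (r - q + 0.5*sigma^2) * T) / (sigma * sqrt(T)) = -0.43359487
d2 = d1 - sigma * sqrt(T) = -0.56058652
exp(-rT) = 0.99675657; exp(-qT) = 1.00000000
C = S_0 * exp(-qT) * N(d1) - K * exp(-rT) * N(d2)
N(d1) = 0.33229133; N(d2) = 0.28753972
C = 1.0200 * 1.00000000 * 0.33229133 - 1.0900 * 0.99675657 * 0.28753972 = 0.0265

Answer: Price = 0.0265


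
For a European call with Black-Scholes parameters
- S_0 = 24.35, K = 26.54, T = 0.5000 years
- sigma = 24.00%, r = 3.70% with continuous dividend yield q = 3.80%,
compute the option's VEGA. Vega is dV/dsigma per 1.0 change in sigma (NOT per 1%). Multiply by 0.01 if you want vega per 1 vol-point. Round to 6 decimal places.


Answer: Vega = 6.156238

Derivation:
d1 = -0.4255673807; d2 = -0.5952730082
phi(d1) = 0.3644039292; exp(-qT) = 0.9811793622; exp(-rT) = 0.9816700746
Vega = S * exp(-qT) * phi(d1) * sqrt(T) = 24.3500 * 0.9811793622 * 0.3644039292 * 0.7071067812 = 6.156238


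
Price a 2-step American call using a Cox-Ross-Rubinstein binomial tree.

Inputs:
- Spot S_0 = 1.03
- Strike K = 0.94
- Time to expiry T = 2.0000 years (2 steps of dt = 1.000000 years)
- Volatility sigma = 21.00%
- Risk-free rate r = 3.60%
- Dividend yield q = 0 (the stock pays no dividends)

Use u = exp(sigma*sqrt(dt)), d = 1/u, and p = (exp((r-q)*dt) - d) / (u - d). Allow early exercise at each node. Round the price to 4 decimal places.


dt = T/N = 1.000000
u = exp(sigma*sqrt(dt)) = 1.233678; d = 1/u = 0.810584
p = (exp((r-q)*dt) - d) / (u - d) = 0.534330
Discount per step: exp(-r*dt) = 0.964640
Stock lattice S(k, i) with i counting down-moves:
  k=0: S(0,0) = 1.0300
  k=1: S(1,0) = 1.2707; S(1,1) = 0.8349
  k=2: S(2,0) = 1.5676; S(2,1) = 1.0300; S(2,2) = 0.6768
Terminal payoffs V(N, i) = max(S_T - K, 0):
  V(2,0) = 0.627620; V(2,1) = 0.090000; V(2,2) = 0.000000
Backward induction: V(k, i) = exp(-r*dt) * [p * V(k+1, i) + (1-p) * V(k+1, i+1)]; then take max(V_cont, immediate exercise) for American.
  V(1,0) = exp(-r*dt) * [p*0.627620 + (1-p)*0.090000] = 0.363927; exercise = 0.330688; V(1,0) = max -> 0.363927
  V(1,1) = exp(-r*dt) * [p*0.090000 + (1-p)*0.000000] = 0.046389; exercise = 0.000000; V(1,1) = max -> 0.046389
  V(0,0) = exp(-r*dt) * [p*0.363927 + (1-p)*0.046389] = 0.208419; exercise = 0.090000; V(0,0) = max -> 0.208419

Answer: Price = V(0,0) = 0.2084


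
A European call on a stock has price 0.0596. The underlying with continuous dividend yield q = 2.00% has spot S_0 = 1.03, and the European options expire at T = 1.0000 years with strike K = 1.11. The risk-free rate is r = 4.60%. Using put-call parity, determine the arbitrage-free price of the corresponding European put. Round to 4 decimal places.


Put-call parity: C - P = S_0 * exp(-qT) - K * exp(-rT).
S_0 * exp(-qT) = 1.0300 * 0.98019867 = 1.00960463
K * exp(-rT) = 1.1100 * 0.95504196 = 1.06009658
P = C - S*exp(-qT) + K*exp(-rT)
P = 0.0596 - 1.00960463 + 1.06009658 = 0.1101

Answer: Put price = 0.1101


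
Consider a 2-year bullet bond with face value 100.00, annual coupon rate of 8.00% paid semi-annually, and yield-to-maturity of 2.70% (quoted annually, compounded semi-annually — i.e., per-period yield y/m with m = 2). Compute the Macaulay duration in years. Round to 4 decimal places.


Answer: Macaulay duration = 1.8936 years

Derivation:
Coupon per period c = face * coupon_rate / m = 4.000000
Periods per year m = 2; per-period yield y/m = 0.013500
Number of cashflows N = 4
Cashflows (t years, CF_t, discount factor 1/(1+y/m)^(m*t), PV):
  t = 0.5000: CF_t = 4.000000, DF = 0.986680, PV = 3.946719
  t = 1.0000: CF_t = 4.000000, DF = 0.973537, PV = 3.894148
  t = 1.5000: CF_t = 4.000000, DF = 0.960569, PV = 3.842278
  t = 2.0000: CF_t = 104.000000, DF = 0.947774, PV = 98.568541
Price P = sum_t PV_t = 110.251686
Macaulay numerator sum_t t * PV_t:
  t * PV_t at t = 0.5000: 1.973360
  t * PV_t at t = 1.0000: 3.894148
  t * PV_t at t = 1.5000: 5.763416
  t * PV_t at t = 2.0000: 197.137082
Macaulay duration D = (sum_t t * PV_t) / P = 208.768006 / 110.251686 = 1.893558


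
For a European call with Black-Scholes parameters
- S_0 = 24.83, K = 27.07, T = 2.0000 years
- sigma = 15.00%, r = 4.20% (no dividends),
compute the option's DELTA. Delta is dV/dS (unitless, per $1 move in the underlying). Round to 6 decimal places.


Answer: Delta = 0.537794

Derivation:
d1 = 0.0948772115; d2 = -0.1172548228
phi(d1) = 0.3971507387; exp(-qT) = 1.0000000000; exp(-rT) = 0.9194312561
N(d1) = 0.5377938213
Delta = exp(-qT) * N(d1) = 1.0000000000 * 0.5377938213 = 0.537794


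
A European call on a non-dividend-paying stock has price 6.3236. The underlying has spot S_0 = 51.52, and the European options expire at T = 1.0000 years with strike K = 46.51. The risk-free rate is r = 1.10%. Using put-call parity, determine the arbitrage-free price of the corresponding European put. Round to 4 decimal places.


Answer: Put price = 0.8048

Derivation:
Put-call parity: C - P = S_0 * exp(-qT) - K * exp(-rT).
S_0 * exp(-qT) = 51.5200 * 1.00000000 = 51.52000000
K * exp(-rT) = 46.5100 * 0.98906028 = 46.00119357
P = C - S*exp(-qT) + K*exp(-rT)
P = 6.3236 - 51.52000000 + 46.00119357 = 0.8048


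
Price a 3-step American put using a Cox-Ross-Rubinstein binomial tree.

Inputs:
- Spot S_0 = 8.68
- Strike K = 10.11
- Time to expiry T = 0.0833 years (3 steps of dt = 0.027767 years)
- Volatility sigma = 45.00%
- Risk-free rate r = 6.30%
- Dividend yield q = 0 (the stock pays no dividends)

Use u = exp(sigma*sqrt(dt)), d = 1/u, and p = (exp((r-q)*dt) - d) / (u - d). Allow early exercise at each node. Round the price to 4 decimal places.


dt = T/N = 0.027767
u = exp(sigma*sqrt(dt)) = 1.077868; d = 1/u = 0.927757
p = (exp((r-q)*dt) - d) / (u - d) = 0.492926
Discount per step: exp(-r*dt) = 0.998252
Stock lattice S(k, i) with i counting down-moves:
  k=0: S(0,0) = 8.6800
  k=1: S(1,0) = 9.3559; S(1,1) = 8.0529
  k=2: S(2,0) = 10.0844; S(2,1) = 8.6800; S(2,2) = 7.4712
  k=3: S(3,0) = 10.8697; S(3,1) = 9.3559; S(3,2) = 8.0529; S(3,3) = 6.9314
Terminal payoffs V(N, i) = max(K - S_T, 0):
  V(3,0) = 0.000000; V(3,1) = 0.754106; V(3,2) = 2.057066; V(3,3) = 3.178567
Backward induction: V(k, i) = exp(-r*dt) * [p * V(k+1, i) + (1-p) * V(k+1, i+1)]; then take max(V_cont, immediate exercise) for American.
  V(2,0) = exp(-r*dt) * [p*0.000000 + (1-p)*0.754106] = 0.381719; exercise = 0.025581; V(2,0) = max -> 0.381719
  V(2,1) = exp(-r*dt) * [p*0.754106 + (1-p)*2.057066] = 1.412330; exercise = 1.430000; V(2,1) = max -> 1.430000
  V(2,2) = exp(-r*dt) * [p*2.057066 + (1-p)*3.178567] = 2.621161; exercise = 2.638831; V(2,2) = max -> 2.638831
  V(1,0) = exp(-r*dt) * [p*0.381719 + (1-p)*1.430000] = 0.911679; exercise = 0.754106; V(1,0) = max -> 0.911679
  V(1,1) = exp(-r*dt) * [p*1.430000 + (1-p)*2.638831] = 2.039396; exercise = 2.057066; V(1,1) = max -> 2.057066
  V(0,0) = exp(-r*dt) * [p*0.911679 + (1-p)*2.057066] = 1.489866; exercise = 1.430000; V(0,0) = max -> 1.489866

Answer: Price = V(0,0) = 1.4899
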